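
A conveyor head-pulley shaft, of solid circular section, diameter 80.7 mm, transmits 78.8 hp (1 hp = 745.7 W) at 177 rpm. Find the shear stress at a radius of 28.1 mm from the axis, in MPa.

21.4 MPa

ω = 2π·177/60 = 18.54 rad/s, so T = P/ω = 78.8×745.7 / 18.54 = 3170 N·m.
J = πd⁴/32 = π(0.0807)⁴/32 = 4.164×10^-6 m⁴.
Shear stress varies linearly with radius: τ = T·r/J = 3170 × 0.0281 / 4.164×10^-6 = 2.139×10^7 Pa.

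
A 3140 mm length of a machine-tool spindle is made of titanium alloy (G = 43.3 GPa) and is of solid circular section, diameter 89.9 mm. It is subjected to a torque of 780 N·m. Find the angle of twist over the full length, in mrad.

J = πd⁴/32 = π(0.0899)⁴/32 = 6.413×10^-6 m⁴.
θ = T·L/(G·J) = 780.0 × 3.14 / (43.3×10⁹ × 6.413×10^-6) = 8.821×10^-3 rad.

8.82 mrad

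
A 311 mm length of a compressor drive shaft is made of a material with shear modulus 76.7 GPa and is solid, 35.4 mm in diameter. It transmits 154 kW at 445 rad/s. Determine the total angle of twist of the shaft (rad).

0.00910 rad

ω = 445 rad/s, so T = P/ω = 154×10³ / 445.0 = 346.1 N·m.
J = πd⁴/32 = π(0.0354)⁴/32 = 1.542×10^-7 m⁴.
θ = T·L/(G·J) = 346.1 × 0.311 / (76.7×10⁹ × 1.542×10^-7) = 9.101×10^-3 rad.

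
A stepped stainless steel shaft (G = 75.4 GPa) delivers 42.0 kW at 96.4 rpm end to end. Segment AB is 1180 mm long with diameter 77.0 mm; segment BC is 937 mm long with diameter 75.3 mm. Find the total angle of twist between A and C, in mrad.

ω = 2π·96.4/60 = 10.09 rad/s, so T = P/ω = 42.0×10³ / 10.09 = 4160 N·m.
J_AB = π(0.0770)⁴/32 = 3.45×10^-6 m⁴; J_BC = π(0.0753)⁴/32 = 3.16×10^-6 m⁴.
θ = (T/G)·Σ L_i/J_i = (4160/75.4×10⁹)·(1.18/3.45×10^-6 + 0.937/3.16×10^-6) = 0.03525 rad.

35.2 mrad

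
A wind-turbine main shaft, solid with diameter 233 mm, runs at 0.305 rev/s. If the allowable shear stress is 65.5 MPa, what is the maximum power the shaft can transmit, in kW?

J = πd⁴/32 = π(0.233)⁴/32 = 2.894×10^-4 m⁴.
T_max = τ_allow·J/r = 6.55×10^7 × 2.894×10^-4 / 0.117 = 162700 N·m.
ω = 2π·0.305 = 1.916 rad/s, so P_max = T_max·ω = 3.118×10^5 W.

312 kW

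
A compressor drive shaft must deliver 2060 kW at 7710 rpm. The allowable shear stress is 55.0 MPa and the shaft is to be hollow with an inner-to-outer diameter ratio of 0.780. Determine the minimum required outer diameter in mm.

72.1 mm

ω = 2π·7710/60 = 807.4 rad/s, so T = P/ω = 2060×10³ / 807.4 = 2551 N·m.
For a hollow shaft with d_i/d_o = 0.780: τ_max = 16T/(π d_o³ (1−k⁴)), so d_o = [16T/(π τ_allow (1−k⁴))]^(1/3) = [16·2551/(π·5.50×10^7·0.6298)]^(1/3) = 0.07212 m.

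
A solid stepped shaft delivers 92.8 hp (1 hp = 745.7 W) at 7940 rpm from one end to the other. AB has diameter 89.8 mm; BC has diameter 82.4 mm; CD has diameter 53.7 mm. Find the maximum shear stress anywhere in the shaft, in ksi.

ω = 2π·7940/60 = 831.5 rad/s, so T = P/ω = 92.8×745.7 / 831.5 = 83.23 N·m.
Under the same torque, τ_max = 16T/(πd³) is largest where d is smallest — segment CD (d = 53.7 mm).
τ_max = 16·83.23/(π·(0.0537)³) = 2.737×10^6 Pa.

0.397 ksi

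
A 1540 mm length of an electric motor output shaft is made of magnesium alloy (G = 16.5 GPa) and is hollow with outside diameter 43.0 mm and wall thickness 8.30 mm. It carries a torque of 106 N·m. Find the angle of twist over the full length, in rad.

0.0344 rad

J = π(d_o⁴ − d_i⁴)/32 = π(0.0430⁴ − 0.0264⁴)/32 = 2.880×10^-7 m⁴.
θ = T·L/(G·J) = 106.0 × 1.54 / (16.5×10⁹ × 2.880×10^-7) = 0.03436 rad.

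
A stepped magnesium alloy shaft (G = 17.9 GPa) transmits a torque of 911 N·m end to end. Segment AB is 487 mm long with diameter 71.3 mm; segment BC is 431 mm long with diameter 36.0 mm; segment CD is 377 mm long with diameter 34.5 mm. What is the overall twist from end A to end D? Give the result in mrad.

281 mrad

J_AB = π(0.0713)⁴/32 = 2.54×10^-6 m⁴; J_BC = π(0.0360)⁴/32 = 1.65×10^-7 m⁴; J_CD = π(0.0345)⁴/32 = 1.39×10^-7 m⁴.
θ = (T/G)·Σ L_i/J_i = (911.0/17.9×10⁹)·(0.487/2.54×10^-6 + 0.431/1.65×10^-7 + 0.377/1.39×10^-7) = 0.2807 rad.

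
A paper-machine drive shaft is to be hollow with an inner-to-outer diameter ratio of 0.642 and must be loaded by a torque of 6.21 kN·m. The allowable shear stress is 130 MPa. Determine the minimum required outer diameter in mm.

66.4 mm

For a hollow shaft with d_i/d_o = 0.642: τ_max = 16T/(π d_o³ (1−k⁴)), so d_o = [16T/(π τ_allow (1−k⁴))]^(1/3) = [16·6210/(π·1.30×10^8·0.8301)]^(1/3) = 0.06642 m.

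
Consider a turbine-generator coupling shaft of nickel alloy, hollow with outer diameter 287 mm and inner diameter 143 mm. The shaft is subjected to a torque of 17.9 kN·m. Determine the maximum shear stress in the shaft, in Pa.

J = π(d_o⁴ − d_i⁴)/32 = π(0.287⁴ − 0.143⁴)/32 = 6.250×10^-4 m⁴.
τ_max = T·r/J = 17900 × 0.143 / 6.250×10^-4 = 4.110×10^6 Pa.

4.11e6 Pa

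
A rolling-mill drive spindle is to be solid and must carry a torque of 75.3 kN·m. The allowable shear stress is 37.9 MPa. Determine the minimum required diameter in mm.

For a solid shaft τ_max = 16T/(πd³), so d = (16T/(π τ_allow))^(1/3) = (16·75300/(π·3.79×10^7))^(1/3) = 0.2163 m.

216 mm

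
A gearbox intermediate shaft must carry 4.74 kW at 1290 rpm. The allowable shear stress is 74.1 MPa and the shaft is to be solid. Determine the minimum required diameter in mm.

ω = 2π·1290/60 = 135.1 rad/s, so T = P/ω = 4.74×10³ / 135.1 = 35.09 N·m.
For a solid shaft τ_max = 16T/(πd³), so d = (16T/(π τ_allow))^(1/3) = (16·35.09/(π·7.41×10^7))^(1/3) = 0.01341 m.

13.4 mm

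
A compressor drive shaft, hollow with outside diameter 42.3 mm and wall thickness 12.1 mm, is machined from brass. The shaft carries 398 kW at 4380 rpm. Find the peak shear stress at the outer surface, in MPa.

ω = 2π·4380/60 = 458.7 rad/s, so T = P/ω = 398×10³ / 458.7 = 867.7 N·m.
J = π(d_o⁴ − d_i⁴)/32 = π(0.0423⁴ − 0.0181⁴)/32 = 3.038×10^-7 m⁴.
τ_max = T·r/J = 867.7 × 0.0211 / 3.038×10^-7 = 6.041×10^7 Pa.

60.4 MPa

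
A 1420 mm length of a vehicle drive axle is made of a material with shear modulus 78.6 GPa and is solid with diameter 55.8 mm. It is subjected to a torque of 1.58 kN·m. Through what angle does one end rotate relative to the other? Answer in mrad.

30.0 mrad

J = πd⁴/32 = π(0.0558)⁴/32 = 9.518×10^-7 m⁴.
θ = T·L/(G·J) = 1580 × 1.42 / (78.6×10⁹ × 9.518×10^-7) = 0.02999 rad.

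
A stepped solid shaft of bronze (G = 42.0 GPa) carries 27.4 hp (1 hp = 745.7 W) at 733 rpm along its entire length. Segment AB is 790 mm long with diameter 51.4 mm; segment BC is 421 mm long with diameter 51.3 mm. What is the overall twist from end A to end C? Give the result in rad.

ω = 2π·733/60 = 76.76 rad/s, so T = P/ω = 27.4×745.7 / 76.76 = 266.2 N·m.
J_AB = π(0.0514)⁴/32 = 6.85×10^-7 m⁴; J_BC = π(0.0513)⁴/32 = 6.80×10^-7 m⁴.
θ = (T/G)·Σ L_i/J_i = (266.2/42.0×10⁹)·(0.790/6.85×10^-7 + 0.421/6.80×10^-7) = 0.01123 rad.

0.0112 rad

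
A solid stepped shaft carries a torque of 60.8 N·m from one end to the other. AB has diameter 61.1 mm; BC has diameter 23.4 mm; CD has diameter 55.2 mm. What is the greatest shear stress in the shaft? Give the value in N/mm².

24.2 N/mm²

Under the same torque, τ_max = 16T/(πd³) is largest where d is smallest — segment BC (d = 23.4 mm).
τ_max = 16·60.80/(π·(0.0234)³) = 2.417×10^7 Pa.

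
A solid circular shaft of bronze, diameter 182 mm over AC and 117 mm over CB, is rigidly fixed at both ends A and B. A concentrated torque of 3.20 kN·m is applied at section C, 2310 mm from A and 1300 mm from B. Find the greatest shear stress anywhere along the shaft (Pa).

2.37e6 Pa

Compatibility: T_A·a/J_AC = T_B·b/J_CB with T_A + T_B = T₀.
J_AC = 1.08×10^-4 m⁴, J_CB = 1.84×10^-5 m⁴, so T_A = T₀·(J_AC/a)/((J_AC/a)+(J_CB/b)) = 2455 N·m, T_B = 745.0 N·m.
τ in each portion: τ_AC = 2.07×10^6 Pa, τ_CB = 2.37×10^6 Pa; maximum is in CB.
τ_max = T_CB·r/J = 745.0·0.0585/1.84×10^-5 = 2.369×10^6 Pa.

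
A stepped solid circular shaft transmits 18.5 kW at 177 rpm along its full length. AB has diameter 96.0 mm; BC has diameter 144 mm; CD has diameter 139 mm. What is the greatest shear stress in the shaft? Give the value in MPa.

ω = 2π·177/60 = 18.54 rad/s, so T = P/ω = 18.5×10³ / 18.54 = 998.1 N·m.
Under the same torque, τ_max = 16T/(πd³) is largest where d is smallest — segment AB (d = 96.0 mm).
τ_max = 16·998.1/(π·(0.0960)³) = 5.745×10^6 Pa.

5.75 MPa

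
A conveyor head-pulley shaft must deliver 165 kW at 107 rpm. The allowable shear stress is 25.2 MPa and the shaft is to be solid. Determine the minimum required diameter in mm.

ω = 2π·107/60 = 11.21 rad/s, so T = P/ω = 165×10³ / 11.21 = 14730 N·m.
For a solid shaft τ_max = 16T/(πd³), so d = (16T/(π τ_allow))^(1/3) = (16·14730/(π·2.52×10^7))^(1/3) = 0.1438 m.

144 mm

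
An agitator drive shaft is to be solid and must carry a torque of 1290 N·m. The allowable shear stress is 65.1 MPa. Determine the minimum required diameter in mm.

46.6 mm

For a solid shaft τ_max = 16T/(πd³), so d = (16T/(π τ_allow))^(1/3) = (16·1290/(π·6.51×10^7))^(1/3) = 0.04656 m.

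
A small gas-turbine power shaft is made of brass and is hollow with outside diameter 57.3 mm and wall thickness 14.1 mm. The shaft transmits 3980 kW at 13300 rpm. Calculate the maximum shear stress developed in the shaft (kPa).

82900 kPa

ω = 2π·13300/60 = 1393 rad/s, so T = P/ω = 3980×10³ / 1393 = 2858 N·m.
J = π(d_o⁴ − d_i⁴)/32 = π(0.0573⁴ − 0.0291⁴)/32 = 9.879×10^-7 m⁴.
τ_max = T·r/J = 2858 × 0.0286 / 9.879×10^-7 = 8.287×10^7 Pa.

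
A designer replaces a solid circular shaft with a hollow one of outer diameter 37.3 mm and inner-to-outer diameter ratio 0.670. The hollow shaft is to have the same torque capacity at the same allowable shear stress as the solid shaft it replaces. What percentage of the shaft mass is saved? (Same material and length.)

36.0 %

Equal τ_max and T ⇒ the solid shaft needs d_s³ = d_o³(1−k⁴), so d_s = 37.3·(1−0.670⁴)^(1/3) = 34.60 mm.
Area ratio A_h/A_s = d_o²(1−k²)/d_s² = (1−k²)/(1−k⁴)^(2/3) = 0.6403.
Mass saving = 1 − 0.6403 = 36.0 %.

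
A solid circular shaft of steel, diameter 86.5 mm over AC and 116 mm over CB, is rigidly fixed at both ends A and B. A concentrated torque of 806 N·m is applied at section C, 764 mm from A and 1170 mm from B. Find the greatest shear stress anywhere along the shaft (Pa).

Compatibility: T_A·a/J_AC = T_B·b/J_CB with T_A + T_B = T₀.
J_AC = 5.50×10^-6 m⁴, J_CB = 1.78×10^-5 m⁴, so T_A = T₀·(J_AC/a)/((J_AC/a)+(J_CB/b)) = 259.0 N·m, T_B = 547.0 N·m.
τ in each portion: τ_AC = 2.04×10^6 Pa, τ_CB = 1.78×10^6 Pa; maximum is in AC.
τ_max = T_AC·r/J = 259.0·0.0432/5.50×10^-6 = 2.038×10^6 Pa.

2.04e6 Pa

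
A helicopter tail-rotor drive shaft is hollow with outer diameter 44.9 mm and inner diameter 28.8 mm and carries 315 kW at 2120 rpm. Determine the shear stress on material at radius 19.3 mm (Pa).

ω = 2π·2120/60 = 222.0 rad/s, so T = P/ω = 315×10³ / 222.0 = 1419 N·m.
J = π(d_o⁴ − d_i⁴)/32 = π(0.0449⁴ − 0.0288⁴)/32 = 3.315×10^-7 m⁴.
Shear stress varies linearly with radius: τ = T·r/J = 1419 × 0.0193 / 3.315×10^-7 = 8.262×10^7 Pa.

8.26e7 Pa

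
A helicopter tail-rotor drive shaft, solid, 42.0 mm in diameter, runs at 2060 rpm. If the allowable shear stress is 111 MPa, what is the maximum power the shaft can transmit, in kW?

348 kW

J = πd⁴/32 = π(0.0420)⁴/32 = 3.055×10^-7 m⁴.
T_max = τ_allow·J/r = 1.11×10^8 × 3.055×10^-7 / 0.0210 = 1615 N·m.
ω = 2π·2060/60 = 215.7 rad/s, so P_max = T_max·ω = 3.483×10^5 W.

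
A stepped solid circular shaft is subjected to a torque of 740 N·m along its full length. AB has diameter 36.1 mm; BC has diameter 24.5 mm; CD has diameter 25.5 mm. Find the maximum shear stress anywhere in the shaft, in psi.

Under the same torque, τ_max = 16T/(πd³) is largest where d is smallest — segment BC (d = 24.5 mm).
τ_max = 16·740.0/(π·(0.0245)³) = 2.563×10^8 Pa.

37200 psi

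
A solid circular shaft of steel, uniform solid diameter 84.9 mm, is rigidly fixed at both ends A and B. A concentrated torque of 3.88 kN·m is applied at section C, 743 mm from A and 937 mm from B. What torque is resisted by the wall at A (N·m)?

2160 N·m

With uniform GJ and both ends fixed, compatibility θ_AC = θ_CB gives T_A·a = T_B·b, together with T_A + T_B = T₀.
T_A = T₀·b/(a+b) = 3880·937/1680 = 2164 N·m; T_B = 1716 N·m.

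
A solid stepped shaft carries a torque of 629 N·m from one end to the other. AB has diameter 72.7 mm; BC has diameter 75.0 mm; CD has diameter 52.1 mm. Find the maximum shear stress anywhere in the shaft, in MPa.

22.7 MPa

Under the same torque, τ_max = 16T/(πd³) is largest where d is smallest — segment CD (d = 52.1 mm).
τ_max = 16·629.0/(π·(0.0521)³) = 2.265×10^7 Pa.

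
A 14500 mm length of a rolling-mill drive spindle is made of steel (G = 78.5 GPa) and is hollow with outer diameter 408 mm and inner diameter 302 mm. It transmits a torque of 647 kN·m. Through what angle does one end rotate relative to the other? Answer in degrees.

J = π(d_o⁴ − d_i⁴)/32 = π(0.408⁴ − 0.302⁴)/32 = 1.904×10^-3 m⁴.
θ = T·L/(G·J) = 647000 × 14.5 / (78.5×10⁹ × 1.904×10^-3) = 0.06277 rad.

3.60°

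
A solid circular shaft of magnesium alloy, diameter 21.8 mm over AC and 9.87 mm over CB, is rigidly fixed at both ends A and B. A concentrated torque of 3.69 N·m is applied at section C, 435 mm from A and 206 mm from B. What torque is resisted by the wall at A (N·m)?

3.39 N·m

Compatibility: T_A·a/J_AC = T_B·b/J_CB with T_A + T_B = T₀.
J_AC = 2.22×10^-8 m⁴, J_CB = 9.32×10^-10 m⁴, so T_A = T₀·(J_AC/a)/((J_AC/a)+(J_CB/b)) = 3.389 N·m, T_B = 0.3007 N·m.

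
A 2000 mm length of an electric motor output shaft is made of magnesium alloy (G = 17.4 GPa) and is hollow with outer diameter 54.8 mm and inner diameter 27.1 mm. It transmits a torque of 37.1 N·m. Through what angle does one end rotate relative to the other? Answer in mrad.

5.12 mrad

J = π(d_o⁴ − d_i⁴)/32 = π(0.0548⁴ − 0.0271⁴)/32 = 8.324×10^-7 m⁴.
θ = T·L/(G·J) = 37.10 × 2.00 / (17.4×10⁹ × 8.324×10^-7) = 5.123×10^-3 rad.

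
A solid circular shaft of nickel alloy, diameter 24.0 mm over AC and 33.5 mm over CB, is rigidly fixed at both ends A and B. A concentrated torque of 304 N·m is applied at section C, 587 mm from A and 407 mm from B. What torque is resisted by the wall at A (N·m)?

47.0 N·m

Compatibility: T_A·a/J_AC = T_B·b/J_CB with T_A + T_B = T₀.
J_AC = 3.26×10^-8 m⁴, J_CB = 1.24×10^-7 m⁴, so T_A = T₀·(J_AC/a)/((J_AC/a)+(J_CB/b)) = 46.95 N·m, T_B = 257.0 N·m.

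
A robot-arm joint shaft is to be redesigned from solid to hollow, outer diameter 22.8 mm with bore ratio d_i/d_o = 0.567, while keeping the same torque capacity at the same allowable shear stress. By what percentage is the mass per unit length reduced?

Equal τ_max and T ⇒ the solid shaft needs d_s³ = d_o³(1−k⁴), so d_s = 22.8·(1−0.567⁴)^(1/3) = 21.99 mm.
Area ratio A_h/A_s = d_o²(1−k²)/d_s² = (1−k²)/(1−k⁴)^(2/3) = 0.7297.
Mass saving = 1 − 0.7297 = 27.0 %.

27.0 %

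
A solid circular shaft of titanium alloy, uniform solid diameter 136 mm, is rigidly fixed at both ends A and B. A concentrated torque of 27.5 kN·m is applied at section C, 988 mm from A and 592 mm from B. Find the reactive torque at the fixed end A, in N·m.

With uniform GJ and both ends fixed, compatibility θ_AC = θ_CB gives T_A·a = T_B·b, together with T_A + T_B = T₀.
T_A = T₀·b/(a+b) = 27500·592/1580 = 10300 N·m; T_B = 17200 N·m.

10300 N·m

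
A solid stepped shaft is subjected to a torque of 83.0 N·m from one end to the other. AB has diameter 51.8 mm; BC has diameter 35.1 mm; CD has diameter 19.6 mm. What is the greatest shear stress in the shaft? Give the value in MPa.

Under the same torque, τ_max = 16T/(πd³) is largest where d is smallest — segment CD (d = 19.6 mm).
τ_max = 16·83.00/(π·(0.0196)³) = 5.614×10^7 Pa.

56.1 MPa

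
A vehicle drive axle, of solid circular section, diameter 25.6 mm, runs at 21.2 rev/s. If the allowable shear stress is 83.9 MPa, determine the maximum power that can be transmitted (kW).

36.8 kW

J = πd⁴/32 = π(0.0256)⁴/32 = 4.217×10^-8 m⁴.
T_max = τ_allow·J/r = 8.39×10^7 × 4.217×10^-8 / 0.0128 = 276.4 N·m.
ω = 2π·21.2 = 133.2 rad/s, so P_max = T_max·ω = 3.682×10^4 W.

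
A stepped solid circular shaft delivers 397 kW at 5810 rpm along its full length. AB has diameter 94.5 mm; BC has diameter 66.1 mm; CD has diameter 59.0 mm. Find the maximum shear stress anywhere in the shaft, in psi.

ω = 2π·5810/60 = 608.4 rad/s, so T = P/ω = 397×10³ / 608.4 = 652.5 N·m.
Under the same torque, τ_max = 16T/(πd³) is largest where d is smallest — segment CD (d = 59.0 mm).
τ_max = 16·652.5/(π·(0.0590)³) = 1.618×10^7 Pa.

2350 psi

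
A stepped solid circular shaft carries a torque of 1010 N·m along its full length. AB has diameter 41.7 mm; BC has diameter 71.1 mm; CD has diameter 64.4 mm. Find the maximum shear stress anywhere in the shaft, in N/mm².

Under the same torque, τ_max = 16T/(πd³) is largest where d is smallest — segment AB (d = 41.7 mm).
τ_max = 16·1010/(π·(0.0417)³) = 7.094×10^7 Pa.

70.9 N/mm²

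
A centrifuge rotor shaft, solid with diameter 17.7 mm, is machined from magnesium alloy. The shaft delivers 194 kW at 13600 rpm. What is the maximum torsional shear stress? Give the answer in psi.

ω = 2π·13600/60 = 1424 rad/s, so T = P/ω = 194×10³ / 1424 = 136.2 N·m.
J = πd⁴/32 = π(0.0177)⁴/32 = 9.636×10^-9 m⁴.
τ_max = T·r/J = 136.2 × 0.00885 / 9.636×10^-9 = 1.251×10^8 Pa.

18100 psi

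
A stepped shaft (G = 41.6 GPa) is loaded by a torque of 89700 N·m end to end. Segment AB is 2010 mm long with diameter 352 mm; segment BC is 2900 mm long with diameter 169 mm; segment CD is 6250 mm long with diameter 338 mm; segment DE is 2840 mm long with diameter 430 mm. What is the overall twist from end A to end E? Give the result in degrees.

5.35°

J_AB = π(0.352)⁴/32 = 1.51×10^-3 m⁴; J_BC = π(0.169)⁴/32 = 8.01×10^-5 m⁴; J_CD = π(0.338)⁴/32 = 1.28×10^-3 m⁴; J_DE = π(0.430)⁴/32 = 3.36×10^-3 m⁴.
θ = (T/G)·Σ L_i/J_i = (89700/41.6×10⁹)·(2.01/1.51×10^-3 + 2.90/8.01×10^-5 + 6.25/1.28×10^-3 + 2.84/3.36×10^-3) = 0.09330 rad.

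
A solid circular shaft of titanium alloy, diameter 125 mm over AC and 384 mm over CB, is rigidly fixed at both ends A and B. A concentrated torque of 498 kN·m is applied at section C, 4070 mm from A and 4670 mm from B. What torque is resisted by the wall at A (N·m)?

Compatibility: T_A·a/J_AC = T_B·b/J_CB with T_A + T_B = T₀.
J_AC = 2.40×10^-5 m⁴, J_CB = 2.13×10^-3 m⁴, so T_A = T₀·(J_AC/a)/((J_AC/a)+(J_CB/b)) = 6334 N·m, T_B = 491700 N·m.

6330 N·m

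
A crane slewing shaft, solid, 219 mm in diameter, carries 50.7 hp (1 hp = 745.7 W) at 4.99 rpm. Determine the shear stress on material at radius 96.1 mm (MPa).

ω = 2π·4.99/60 = 0.5226 rad/s, so T = P/ω = 50.7×745.7 / 0.5226 = 72350 N·m.
J = πd⁴/32 = π(0.219)⁴/32 = 2.258×10^-4 m⁴.
Shear stress varies linearly with radius: τ = T·r/J = 72350 × 0.0961 / 2.258×10^-4 = 3.079×10^7 Pa.

30.8 MPa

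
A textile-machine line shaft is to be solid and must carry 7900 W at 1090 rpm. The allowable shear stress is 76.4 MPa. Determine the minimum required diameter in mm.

16.6 mm

ω = 2π·1090/60 = 114.1 rad/s, so T = P/ω = 7900 / 114.1 = 69.21 N·m.
For a solid shaft τ_max = 16T/(πd³), so d = (16T/(π τ_allow))^(1/3) = (16·69.21/(π·7.64×10^7))^(1/3) = 0.01665 m.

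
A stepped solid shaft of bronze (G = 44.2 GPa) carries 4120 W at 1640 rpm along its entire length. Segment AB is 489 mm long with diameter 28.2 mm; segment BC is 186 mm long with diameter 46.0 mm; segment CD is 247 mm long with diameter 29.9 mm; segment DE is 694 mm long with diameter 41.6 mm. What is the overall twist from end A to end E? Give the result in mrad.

7.49 mrad

ω = 2π·1640/60 = 171.7 rad/s, so T = P/ω = 4120 / 171.7 = 23.99 N·m.
J_AB = π(0.0282)⁴/32 = 6.21×10^-8 m⁴; J_BC = π(0.0460)⁴/32 = 4.40×10^-7 m⁴; J_CD = π(0.0299)⁴/32 = 7.85×10^-8 m⁴; J_DE = π(0.0416)⁴/32 = 2.94×10^-7 m⁴.
θ = (T/G)·Σ L_i/J_i = (23.99/44.2×10⁹)·(0.489/6.21×10^-8 + 0.186/4.40×10^-7 + 0.247/7.85×10^-8 + 0.694/2.94×10^-7) = 7.494×10^-3 rad.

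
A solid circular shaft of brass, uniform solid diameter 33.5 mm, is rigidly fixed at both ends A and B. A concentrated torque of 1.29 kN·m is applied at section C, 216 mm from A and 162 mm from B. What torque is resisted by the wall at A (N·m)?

553 N·m

With uniform GJ and both ends fixed, compatibility θ_AC = θ_CB gives T_A·a = T_B·b, together with T_A + T_B = T₀.
T_A = T₀·b/(a+b) = 1290·162/378.0 = 552.9 N·m; T_B = 737.1 N·m.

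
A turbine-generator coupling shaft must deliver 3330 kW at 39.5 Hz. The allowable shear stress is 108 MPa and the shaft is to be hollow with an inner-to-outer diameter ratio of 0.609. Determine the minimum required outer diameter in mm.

ω = 2π·39.5 = 248.2 rad/s, so T = P/ω = 3330×10³ / 248.2 = 13420 N·m.
For a hollow shaft with d_i/d_o = 0.609: τ_max = 16T/(π d_o³ (1−k⁴)), so d_o = [16T/(π τ_allow (1−k⁴))]^(1/3) = [16·13420/(π·1.08×10^8·0.8624)]^(1/3) = 0.09019 m.

90.2 mm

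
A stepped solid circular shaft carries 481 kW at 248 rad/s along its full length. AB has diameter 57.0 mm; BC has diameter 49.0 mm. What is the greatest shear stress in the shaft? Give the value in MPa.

ω = 248 rad/s, so T = P/ω = 481×10³ / 248.0 = 1940 N·m.
Under the same torque, τ_max = 16T/(πd³) is largest where d is smallest — segment BC (d = 49.0 mm).
τ_max = 16·1940/(π·(0.0490)³) = 8.396×10^7 Pa.

84.0 MPa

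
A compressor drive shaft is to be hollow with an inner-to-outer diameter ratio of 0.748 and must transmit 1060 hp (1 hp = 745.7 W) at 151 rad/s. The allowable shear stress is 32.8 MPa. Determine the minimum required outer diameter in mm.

106 mm

ω = 151 rad/s, so T = P/ω = 1060×745.7 / 151.0 = 5235 N·m.
For a hollow shaft with d_i/d_o = 0.748: τ_max = 16T/(π d_o³ (1−k⁴)), so d_o = [16T/(π τ_allow (1−k⁴))]^(1/3) = [16·5235/(π·3.28×10^7·0.6870)]^(1/3) = 0.1058 m.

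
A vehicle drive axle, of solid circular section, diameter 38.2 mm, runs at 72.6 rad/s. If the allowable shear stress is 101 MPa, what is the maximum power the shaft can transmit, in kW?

J = πd⁴/32 = π(0.0382)⁴/32 = 2.091×10^-7 m⁴.
T_max = τ_allow·J/r = 1.01×10^8 × 2.091×10^-7 / 0.0191 = 1105 N·m.
ω = 72.6 rad/s, so P_max = T_max·ω = 8.026×10^4 W.

80.3 kW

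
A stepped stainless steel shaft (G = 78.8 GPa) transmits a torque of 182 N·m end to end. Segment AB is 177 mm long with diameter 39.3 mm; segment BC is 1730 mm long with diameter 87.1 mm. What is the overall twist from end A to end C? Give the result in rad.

0.00245 rad

J_AB = π(0.0393)⁴/32 = 2.34×10^-7 m⁴; J_BC = π(0.0871)⁴/32 = 5.65×10^-6 m⁴.
θ = (T/G)·Σ L_i/J_i = (182.0/78.8×10⁹)·(0.177/2.34×10^-7 + 1.73/5.65×10^-6) = 2.453×10^-3 rad.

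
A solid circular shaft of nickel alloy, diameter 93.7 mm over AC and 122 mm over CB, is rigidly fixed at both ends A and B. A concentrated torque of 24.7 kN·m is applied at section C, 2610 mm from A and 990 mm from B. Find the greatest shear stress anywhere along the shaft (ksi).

Compatibility: T_A·a/J_AC = T_B·b/J_CB with T_A + T_B = T₀.
J_AC = 7.57×10^-6 m⁴, J_CB = 2.17×10^-5 m⁴, so T_A = T₀·(J_AC/a)/((J_AC/a)+(J_CB/b)) = 2880 N·m, T_B = 21820 N·m.
τ in each portion: τ_AC = 1.78×10^7 Pa, τ_CB = 6.12×10^7 Pa; maximum is in CB.
τ_max = T_CB·r/J = 21820·0.0610/2.17×10^-5 = 6.120×10^7 Pa.

8.88 ksi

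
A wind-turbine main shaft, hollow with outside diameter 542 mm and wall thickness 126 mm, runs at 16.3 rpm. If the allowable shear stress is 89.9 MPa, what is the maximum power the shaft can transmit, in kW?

4400 kW

J = π(d_o⁴ − d_i⁴)/32 = π(0.542⁴ − 0.290⁴)/32 = 7.778×10^-3 m⁴.
T_max = τ_allow·J/r = 8.99×10^7 × 7.778×10^-3 / 0.271 = 2.580e6 N·m.
ω = 2π·16.3/60 = 1.707 rad/s, so P_max = T_max·ω = 4.404×10^6 W.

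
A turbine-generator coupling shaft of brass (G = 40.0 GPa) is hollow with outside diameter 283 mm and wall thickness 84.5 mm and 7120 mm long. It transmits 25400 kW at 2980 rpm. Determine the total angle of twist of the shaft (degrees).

1.35°

ω = 2π·2980/60 = 312.1 rad/s, so T = P/ω = 25400×10³ / 312.1 = 81390 N·m.
J = π(d_o⁴ − d_i⁴)/32 = π(0.283⁴ − 0.114⁴)/32 = 6.131×10^-4 m⁴.
θ = T·L/(G·J) = 81390 × 7.12 / (40.0×10⁹ × 6.131×10^-4) = 0.02363 rad.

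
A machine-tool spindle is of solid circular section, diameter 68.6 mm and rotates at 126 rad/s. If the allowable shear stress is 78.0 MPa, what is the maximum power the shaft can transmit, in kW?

J = πd⁴/32 = π(0.0686)⁴/32 = 2.174×10^-6 m⁴.
T_max = τ_allow·J/r = 7.80×10^7 × 2.174×10^-6 / 0.0343 = 4944 N·m.
ω = 126 rad/s, so P_max = T_max·ω = 6.230×10^5 W.

623 kW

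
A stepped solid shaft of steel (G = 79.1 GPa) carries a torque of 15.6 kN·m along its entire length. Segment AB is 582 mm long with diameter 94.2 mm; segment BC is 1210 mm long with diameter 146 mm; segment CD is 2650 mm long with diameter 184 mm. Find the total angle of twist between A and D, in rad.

J_AB = π(0.0942)⁴/32 = 7.73×10^-6 m⁴; J_BC = π(0.146)⁴/32 = 4.46×10^-5 m⁴; J_CD = π(0.184)⁴/32 = 1.13×10^-4 m⁴.
θ = (T/G)·Σ L_i/J_i = (15600/79.1×10⁹)·(0.582/7.73×10^-6 + 1.21/4.46×10^-5 + 2.65/1.13×10^-4) = 0.02484 rad.

0.0248 rad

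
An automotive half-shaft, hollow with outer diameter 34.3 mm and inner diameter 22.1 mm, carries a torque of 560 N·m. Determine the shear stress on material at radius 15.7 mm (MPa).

J = π(d_o⁴ − d_i⁴)/32 = π(0.0343⁴ − 0.0221⁴)/32 = 1.125×10^-7 m⁴.
Shear stress varies linearly with radius: τ = T·r/J = 560.0 × 0.0157 / 1.125×10^-7 = 7.817×10^7 Pa.

78.2 MPa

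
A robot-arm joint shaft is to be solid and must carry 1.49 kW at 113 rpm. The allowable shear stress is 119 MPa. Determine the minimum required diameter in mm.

17.5 mm

ω = 2π·113/60 = 11.83 rad/s, so T = P/ω = 1.49×10³ / 11.83 = 125.9 N·m.
For a solid shaft τ_max = 16T/(πd³), so d = (16T/(π τ_allow))^(1/3) = (16·125.9/(π·1.19×10^8))^(1/3) = 0.01753 m.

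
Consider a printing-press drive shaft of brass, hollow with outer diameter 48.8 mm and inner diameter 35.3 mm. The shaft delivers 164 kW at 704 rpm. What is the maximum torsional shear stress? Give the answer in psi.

19500 psi

ω = 2π·704/60 = 73.72 rad/s, so T = P/ω = 164×10³ / 73.72 = 2225 N·m.
J = π(d_o⁴ − d_i⁴)/32 = π(0.0488⁴ − 0.0353⁴)/32 = 4.043×10^-7 m⁴.
τ_max = T·r/J = 2225 × 0.0244 / 4.043×10^-7 = 1.342×10^8 Pa.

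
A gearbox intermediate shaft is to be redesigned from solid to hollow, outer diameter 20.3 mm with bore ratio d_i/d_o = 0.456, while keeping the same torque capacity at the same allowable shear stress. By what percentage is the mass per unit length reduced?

Equal τ_max and T ⇒ the solid shaft needs d_s³ = d_o³(1−k⁴), so d_s = 20.3·(1−0.456⁴)^(1/3) = 20.00 mm.
Area ratio A_h/A_s = d_o²(1−k²)/d_s² = (1−k²)/(1−k⁴)^(2/3) = 0.8158.
Mass saving = 1 − 0.8158 = 18.4 %.

18.4 %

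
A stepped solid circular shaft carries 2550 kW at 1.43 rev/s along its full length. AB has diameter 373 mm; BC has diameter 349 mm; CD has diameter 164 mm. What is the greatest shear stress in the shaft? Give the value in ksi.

47.5 ksi

ω = 2π·1.43 = 8.985 rad/s, so T = P/ω = 2550×10³ / 8.985 = 283800 N·m.
Under the same torque, τ_max = 16T/(πd³) is largest where d is smallest — segment CD (d = 164 mm).
τ_max = 16·283800/(π·(0.164)³) = 3.277×10^8 Pa.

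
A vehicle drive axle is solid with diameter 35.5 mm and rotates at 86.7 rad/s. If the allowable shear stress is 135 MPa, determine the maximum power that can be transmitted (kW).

103 kW

J = πd⁴/32 = π(0.0355)⁴/32 = 1.559×10^-7 m⁴.
T_max = τ_allow·J/r = 1.35×10^8 × 1.559×10^-7 / 0.0177 = 1186 N·m.
ω = 86.7 rad/s, so P_max = T_max·ω = 1.028×10^5 W.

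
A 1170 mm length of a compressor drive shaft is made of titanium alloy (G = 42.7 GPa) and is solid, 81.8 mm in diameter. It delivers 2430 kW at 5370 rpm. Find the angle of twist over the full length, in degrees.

ω = 2π·5370/60 = 562.3 rad/s, so T = P/ω = 2430×10³ / 562.3 = 4321 N·m.
J = πd⁴/32 = π(0.0818)⁴/32 = 4.396×10^-6 m⁴.
θ = T·L/(G·J) = 4321 × 1.17 / (42.7×10⁹ × 4.396×10^-6) = 0.02694 rad.

1.54°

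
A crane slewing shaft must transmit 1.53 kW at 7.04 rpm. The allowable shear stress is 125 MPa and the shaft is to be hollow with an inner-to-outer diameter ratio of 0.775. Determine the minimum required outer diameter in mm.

ω = 2π·7.04/60 = 0.7372 rad/s, so T = P/ω = 1.53×10³ / 0.7372 = 2075 N·m.
For a hollow shaft with d_i/d_o = 0.775: τ_max = 16T/(π d_o³ (1−k⁴)), so d_o = [16T/(π τ_allow (1−k⁴))]^(1/3) = [16·2075/(π·1.25×10^8·0.6392)]^(1/3) = 0.05095 m.

51.0 mm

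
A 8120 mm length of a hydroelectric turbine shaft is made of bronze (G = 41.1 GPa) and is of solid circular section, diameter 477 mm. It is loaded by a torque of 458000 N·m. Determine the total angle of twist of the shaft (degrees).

1.02°

J = πd⁴/32 = π(0.477)⁴/32 = 5.082×10^-3 m⁴.
θ = T·L/(G·J) = 458000 × 8.12 / (41.1×10⁹ × 5.082×10^-3) = 0.01780 rad.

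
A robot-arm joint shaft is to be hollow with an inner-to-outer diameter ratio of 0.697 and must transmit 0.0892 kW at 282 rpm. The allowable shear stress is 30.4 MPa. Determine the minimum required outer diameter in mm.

ω = 2π·282/60 = 29.53 rad/s, so T = P/ω = 0.0892×10³ / 29.53 = 3.021 N·m.
For a hollow shaft with d_i/d_o = 0.697: τ_max = 16T/(π d_o³ (1−k⁴)), so d_o = [16T/(π τ_allow (1−k⁴))]^(1/3) = [16·3.021/(π·3.04×10^7·0.7640)]^(1/3) = 0.008717 m.

8.72 mm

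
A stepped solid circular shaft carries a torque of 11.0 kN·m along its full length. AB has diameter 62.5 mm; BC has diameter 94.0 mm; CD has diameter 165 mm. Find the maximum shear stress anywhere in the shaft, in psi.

33300 psi

Under the same torque, τ_max = 16T/(πd³) is largest where d is smallest — segment AB (d = 62.5 mm).
τ_max = 16·11000/(π·(0.0625)³) = 2.295×10^8 Pa.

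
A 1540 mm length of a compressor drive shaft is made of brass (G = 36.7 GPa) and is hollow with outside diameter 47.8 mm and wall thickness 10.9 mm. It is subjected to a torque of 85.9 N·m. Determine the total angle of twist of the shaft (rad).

J = π(d_o⁴ − d_i⁴)/32 = π(0.0478⁴ − 0.0260⁴)/32 = 4.677×10^-7 m⁴.
θ = T·L/(G·J) = 85.90 × 1.54 / (36.7×10⁹ × 4.677×10^-7) = 7.708×10^-3 rad.

0.00771 rad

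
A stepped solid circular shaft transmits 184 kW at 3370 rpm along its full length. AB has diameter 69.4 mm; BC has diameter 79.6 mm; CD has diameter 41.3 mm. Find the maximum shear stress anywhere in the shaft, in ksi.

5.47 ksi

ω = 2π·3370/60 = 352.9 rad/s, so T = P/ω = 184×10³ / 352.9 = 521.4 N·m.
Under the same torque, τ_max = 16T/(πd³) is largest where d is smallest — segment CD (d = 41.3 mm).
τ_max = 16·521.4/(π·(0.0413)³) = 3.769×10^7 Pa.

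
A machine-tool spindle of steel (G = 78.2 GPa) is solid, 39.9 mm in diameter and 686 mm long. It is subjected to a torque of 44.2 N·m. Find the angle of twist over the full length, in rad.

J = πd⁴/32 = π(0.0399)⁴/32 = 2.488×10^-7 m⁴.
θ = T·L/(G·J) = 44.20 × 0.686 / (78.2×10⁹ × 2.488×10^-7) = 1.558×10^-3 rad.

0.00156 rad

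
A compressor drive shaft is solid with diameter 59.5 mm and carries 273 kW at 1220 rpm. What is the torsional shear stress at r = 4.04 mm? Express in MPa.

ω = 2π·1220/60 = 127.8 rad/s, so T = P/ω = 273×10³ / 127.8 = 2137 N·m.
J = πd⁴/32 = π(0.0595)⁴/32 = 1.230×10^-6 m⁴.
Shear stress varies linearly with radius: τ = T·r/J = 2137 × 0.00404 / 1.230×10^-6 = 7.016×10^6 Pa.

7.02 MPa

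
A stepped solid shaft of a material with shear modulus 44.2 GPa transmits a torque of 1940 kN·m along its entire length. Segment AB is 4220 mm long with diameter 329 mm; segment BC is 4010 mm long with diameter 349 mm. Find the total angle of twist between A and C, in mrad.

282 mrad

J_AB = π(0.329)⁴/32 = 1.15×10^-3 m⁴; J_BC = π(0.349)⁴/32 = 1.46×10^-3 m⁴.
θ = (T/G)·Σ L_i/J_i = (1.940e6/44.2×10⁹)·(4.22/1.15×10^-3 + 4.01/1.46×10^-3) = 0.2819 rad.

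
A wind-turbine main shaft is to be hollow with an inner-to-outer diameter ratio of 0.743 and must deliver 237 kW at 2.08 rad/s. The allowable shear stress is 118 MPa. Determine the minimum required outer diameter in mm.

192 mm

ω = 2.08 rad/s, so T = P/ω = 237×10³ / 2.080 = 113900 N·m.
For a hollow shaft with d_i/d_o = 0.743: τ_max = 16T/(π d_o³ (1−k⁴)), so d_o = [16T/(π τ_allow (1−k⁴))]^(1/3) = [16·113900/(π·1.18×10^8·0.6952)]^(1/3) = 0.1920 m.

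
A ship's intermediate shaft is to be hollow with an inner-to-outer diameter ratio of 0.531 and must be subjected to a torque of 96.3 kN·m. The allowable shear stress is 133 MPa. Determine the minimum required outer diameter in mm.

159 mm

For a hollow shaft with d_i/d_o = 0.531: τ_max = 16T/(π d_o³ (1−k⁴)), so d_o = [16T/(π τ_allow (1−k⁴))]^(1/3) = [16·96300/(π·1.33×10^8·0.9205)]^(1/3) = 0.1588 m.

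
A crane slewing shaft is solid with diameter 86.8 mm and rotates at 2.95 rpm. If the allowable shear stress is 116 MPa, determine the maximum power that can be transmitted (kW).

4.60 kW

J = πd⁴/32 = π(0.0868)⁴/32 = 5.573×10^-6 m⁴.
T_max = τ_allow·J/r = 1.16×10^8 × 5.573×10^-6 / 0.0434 = 14900 N·m.
ω = 2π·2.95/60 = 0.3089 rad/s, so P_max = T_max·ω = 4601 W.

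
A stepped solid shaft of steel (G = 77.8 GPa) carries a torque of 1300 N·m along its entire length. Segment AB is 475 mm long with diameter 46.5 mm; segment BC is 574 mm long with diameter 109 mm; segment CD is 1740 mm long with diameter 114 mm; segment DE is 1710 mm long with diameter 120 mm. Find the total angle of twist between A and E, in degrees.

1.21°

J_AB = π(0.0465)⁴/32 = 4.59×10^-7 m⁴; J_BC = π(0.109)⁴/32 = 1.39×10^-5 m⁴; J_CD = π(0.114)⁴/32 = 1.66×10^-5 m⁴; J_DE = π(0.120)⁴/32 = 2.04×10^-5 m⁴.
θ = (T/G)·Σ L_i/J_i = (1300/77.8×10⁹)·(0.475/4.59×10^-7 + 0.574/1.39×10^-5 + 1.74/1.66×10^-5 + 1.71/2.04×10^-5) = 0.02114 rad.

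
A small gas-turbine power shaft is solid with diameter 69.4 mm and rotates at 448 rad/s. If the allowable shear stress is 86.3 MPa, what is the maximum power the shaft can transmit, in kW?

2540 kW

J = πd⁴/32 = π(0.0694)⁴/32 = 2.277×10^-6 m⁴.
T_max = τ_allow·J/r = 8.63×10^7 × 2.277×10^-6 / 0.0347 = 5664 N·m.
ω = 448 rad/s, so P_max = T_max·ω = 2.537×10^6 W.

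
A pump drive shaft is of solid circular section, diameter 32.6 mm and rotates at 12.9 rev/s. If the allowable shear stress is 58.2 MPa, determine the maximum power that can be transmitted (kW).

J = πd⁴/32 = π(0.0326)⁴/32 = 1.109×10^-7 m⁴.
T_max = τ_allow·J/r = 5.82×10^7 × 1.109×10^-7 / 0.0163 = 395.9 N·m.
ω = 2π·12.9 = 81.05 rad/s, so P_max = T_max·ω = 3.209×10^4 W.

32.1 kW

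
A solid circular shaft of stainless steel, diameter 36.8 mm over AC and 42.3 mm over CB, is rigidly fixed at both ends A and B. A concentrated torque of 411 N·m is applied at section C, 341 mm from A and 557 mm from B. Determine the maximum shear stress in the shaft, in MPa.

20.3 MPa

Compatibility: T_A·a/J_AC = T_B·b/J_CB with T_A + T_B = T₀.
J_AC = 1.80×10^-7 m⁴, J_CB = 3.14×10^-7 m⁴, so T_A = T₀·(J_AC/a)/((J_AC/a)+(J_CB/b)) = 198.7 N·m, T_B = 212.3 N·m.
τ in each portion: τ_AC = 2.03×10^7 Pa, τ_CB = 1.43×10^7 Pa; maximum is in AC.
τ_max = T_AC·r/J = 198.7·0.0184/1.80×10^-7 = 2.030×10^7 Pa.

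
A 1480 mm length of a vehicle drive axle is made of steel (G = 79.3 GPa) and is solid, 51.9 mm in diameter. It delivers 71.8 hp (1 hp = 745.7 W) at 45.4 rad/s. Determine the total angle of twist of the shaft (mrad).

ω = 45.4 rad/s, so T = P/ω = 71.8×745.7 / 45.40 = 1179 N·m.
J = πd⁴/32 = π(0.0519)⁴/32 = 7.123×10^-7 m⁴.
θ = T·L/(G·J) = 1179 × 1.48 / (79.3×10⁹ × 7.123×10^-7) = 0.03090 rad.

30.9 mrad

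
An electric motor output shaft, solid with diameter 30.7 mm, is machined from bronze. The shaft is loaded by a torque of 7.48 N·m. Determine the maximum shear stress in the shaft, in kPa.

J = πd⁴/32 = π(0.0307)⁴/32 = 8.721×10^-8 m⁴.
τ_max = T·r/J = 7.480 × 0.0153 / 8.721×10^-8 = 1.317×10^6 Pa.

1320 kPa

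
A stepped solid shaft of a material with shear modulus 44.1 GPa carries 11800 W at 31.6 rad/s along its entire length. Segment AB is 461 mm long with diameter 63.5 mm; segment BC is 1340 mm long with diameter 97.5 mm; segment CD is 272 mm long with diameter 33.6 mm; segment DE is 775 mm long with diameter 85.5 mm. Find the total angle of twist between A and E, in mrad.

ω = 31.6 rad/s, so T = P/ω = 11800 / 31.60 = 373.4 N·m.
J_AB = π(0.0635)⁴/32 = 1.60×10^-6 m⁴; J_BC = π(0.0975)⁴/32 = 8.87×10^-6 m⁴; J_CD = π(0.0336)⁴/32 = 1.25×10^-7 m⁴; J_DE = π(0.0855)⁴/32 = 5.25×10^-6 m⁴.
θ = (T/G)·Σ L_i/J_i = (373.4/44.1×10⁹)·(0.461/1.60×10^-6 + 1.34/8.87×10^-6 + 0.272/1.25×10^-7 + 0.775/5.25×10^-6) = 0.02338 rad.

23.4 mrad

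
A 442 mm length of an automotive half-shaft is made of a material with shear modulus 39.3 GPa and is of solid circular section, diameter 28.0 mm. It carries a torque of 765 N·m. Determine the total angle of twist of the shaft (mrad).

143 mrad

J = πd⁴/32 = π(0.0280)⁴/32 = 6.034×10^-8 m⁴.
θ = T·L/(G·J) = 765.0 × 0.442 / (39.3×10⁹ × 6.034×10^-8) = 0.1426 rad.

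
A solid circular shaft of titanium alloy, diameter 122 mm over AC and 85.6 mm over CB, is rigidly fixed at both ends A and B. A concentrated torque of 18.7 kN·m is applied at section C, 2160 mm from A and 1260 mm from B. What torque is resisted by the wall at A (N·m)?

Compatibility: T_A·a/J_AC = T_B·b/J_CB with T_A + T_B = T₀.
J_AC = 2.17×10^-5 m⁴, J_CB = 5.27×10^-6 m⁴, so T_A = T₀·(J_AC/a)/((J_AC/a)+(J_CB/b)) = 13210 N·m, T_B = 5489 N·m.

13200 N·m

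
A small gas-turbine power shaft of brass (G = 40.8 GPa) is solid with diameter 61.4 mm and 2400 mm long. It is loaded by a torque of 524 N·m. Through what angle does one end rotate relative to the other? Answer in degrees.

1.27°

J = πd⁴/32 = π(0.0614)⁴/32 = 1.395×10^-6 m⁴.
θ = T·L/(G·J) = 524.0 × 2.40 / (40.8×10⁹ × 1.395×10^-6) = 0.02209 rad.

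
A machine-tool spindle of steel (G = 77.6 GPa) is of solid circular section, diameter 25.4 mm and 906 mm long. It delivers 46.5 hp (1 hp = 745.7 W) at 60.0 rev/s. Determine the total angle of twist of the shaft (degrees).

ω = 2π·60.0 = 377.0 rad/s, so T = P/ω = 46.5×745.7 / 377.0 = 91.98 N·m.
J = πd⁴/32 = π(0.0254)⁴/32 = 4.086×10^-8 m⁴.
θ = T·L/(G·J) = 91.98 × 0.906 / (77.6×10⁹ × 4.086×10^-8) = 0.02628 rad.

1.51°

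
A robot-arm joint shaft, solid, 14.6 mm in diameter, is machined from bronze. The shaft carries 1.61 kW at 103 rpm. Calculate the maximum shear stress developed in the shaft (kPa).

ω = 2π·103/60 = 10.79 rad/s, so T = P/ω = 1.61×10³ / 10.79 = 149.3 N·m.
J = πd⁴/32 = π(0.0146)⁴/32 = 4.461×10^-9 m⁴.
τ_max = T·r/J = 149.3 × 0.00730 / 4.461×10^-9 = 2.443×10^8 Pa.

244000 kPa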